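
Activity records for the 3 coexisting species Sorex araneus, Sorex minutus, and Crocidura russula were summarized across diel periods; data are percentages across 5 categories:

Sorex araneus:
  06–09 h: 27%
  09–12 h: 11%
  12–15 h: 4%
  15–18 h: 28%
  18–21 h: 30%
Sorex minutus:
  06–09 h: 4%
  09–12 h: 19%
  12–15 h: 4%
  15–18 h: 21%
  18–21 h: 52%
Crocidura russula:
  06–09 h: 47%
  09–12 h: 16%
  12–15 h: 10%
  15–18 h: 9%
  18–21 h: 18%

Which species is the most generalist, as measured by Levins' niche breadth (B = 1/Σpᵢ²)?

Sorex araneus

Convert percentages to proportions (divide by 100).
Σp_aranᵢ² = 0.27² + 0.11² + 0.04² + 0.28² + 0.30² = 0.0729 + 0.0121 + 0.0016 + 0.0784 + 0.0900 = 0.2550
B_aran = 1 / 0.2550 = 3.9216
Σp_minuᵢ² = 0.04² + 0.19² + 0.04² + 0.21² + 0.52² = 0.0016 + 0.0361 + 0.0016 + 0.0441 + 0.2704 = 0.3538
B_minu = 1 / 0.3538 = 2.8265
Σp_russᵢ² = 0.47² + 0.16² + 0.10² + 0.09² + 0.18² = 0.2209 + 0.0256 + 0.0100 + 0.0081 + 0.0324 = 0.2970
B_russ = 1 / 0.2970 = 3.3670
Highest B → broadest niche (most generalist): Sorex araneus (B = 3.92).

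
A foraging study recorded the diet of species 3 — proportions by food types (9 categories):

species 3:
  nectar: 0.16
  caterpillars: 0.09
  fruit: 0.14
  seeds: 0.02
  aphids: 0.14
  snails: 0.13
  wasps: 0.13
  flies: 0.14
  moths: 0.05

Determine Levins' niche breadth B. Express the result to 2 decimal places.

Σpᵢ² = 0.16² + 0.09² + 0.14² + 0.02² + 0.14² + 0.13² + 0.13² + 0.14² + 0.05² = 0.0256 + 0.0081 + 0.0196 + 0.0004 + 0.0196 + 0.0169 + 0.0169 + 0.0196 + 0.0025 = 0.1292
B = 1 / 0.1292 = 7.7399

7.74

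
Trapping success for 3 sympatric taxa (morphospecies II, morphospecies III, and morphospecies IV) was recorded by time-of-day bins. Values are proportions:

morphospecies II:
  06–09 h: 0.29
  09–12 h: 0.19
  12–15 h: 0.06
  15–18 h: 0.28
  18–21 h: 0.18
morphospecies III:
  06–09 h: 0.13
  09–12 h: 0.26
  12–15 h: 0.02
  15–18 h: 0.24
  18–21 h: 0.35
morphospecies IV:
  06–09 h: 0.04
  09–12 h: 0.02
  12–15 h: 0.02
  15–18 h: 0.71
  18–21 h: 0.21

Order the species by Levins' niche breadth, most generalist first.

morphospecies II > morphospecies III > morphospecies IV

Σp_IIᵢ² = 0.29² + 0.19² + 0.06² + 0.28² + 0.18² = 0.0841 + 0.0361 + 0.0036 + 0.0784 + 0.0324 = 0.2346
B_II = 1 / 0.2346 = 4.2626
Σp_IIIᵢ² = 0.13² + 0.26² + 0.02² + 0.24² + 0.35² = 0.0169 + 0.0676 + 0.0004 + 0.0576 + 0.1225 = 0.2650
B_III = 1 / 0.2650 = 3.7736
Σp_IVᵢ² = 0.04² + 0.02² + 0.02² + 0.71² + 0.21² = 0.0016 + 0.0004 + 0.0004 + 0.5041 + 0.0441 = 0.5506
B_IV = 1 / 0.5506 = 1.8162
Ranking by B (broadest → narrowest): morphospecies II (4.26) > morphospecies III (3.77) > morphospecies IV (1.82)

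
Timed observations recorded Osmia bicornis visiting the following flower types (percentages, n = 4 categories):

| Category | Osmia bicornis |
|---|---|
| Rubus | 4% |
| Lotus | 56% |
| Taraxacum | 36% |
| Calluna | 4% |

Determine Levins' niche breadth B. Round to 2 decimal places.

2.24

Convert percentages to proportions (divide by 100).
Σpᵢ² = 0.04² + 0.56² + 0.36² + 0.04² = 0.0016 + 0.3136 + 0.1296 + 0.0016 = 0.4464
B = 1 / 0.4464 = 2.2401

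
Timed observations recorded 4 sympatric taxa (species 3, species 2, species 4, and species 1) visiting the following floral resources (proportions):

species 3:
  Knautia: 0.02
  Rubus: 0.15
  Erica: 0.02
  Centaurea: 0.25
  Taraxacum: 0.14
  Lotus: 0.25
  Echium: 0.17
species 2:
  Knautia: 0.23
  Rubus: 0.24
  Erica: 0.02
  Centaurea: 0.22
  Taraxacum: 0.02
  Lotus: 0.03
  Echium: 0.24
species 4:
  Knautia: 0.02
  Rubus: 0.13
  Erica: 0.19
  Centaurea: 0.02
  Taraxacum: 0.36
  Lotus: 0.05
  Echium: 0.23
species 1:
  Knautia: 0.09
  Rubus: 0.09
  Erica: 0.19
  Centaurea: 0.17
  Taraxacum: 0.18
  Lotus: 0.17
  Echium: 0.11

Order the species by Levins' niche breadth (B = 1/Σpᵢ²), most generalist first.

Σp_3ᵢ² = 0.02² + 0.15² + 0.02² + 0.25² + 0.14² + 0.25² + 0.17² = 0.0004 + 0.0225 + 0.0004 + 0.0625 + 0.0196 + 0.0625 + 0.0289 = 0.1968
B_3 = 1 / 0.1968 = 5.0813
Σp_2ᵢ² = 0.23² + 0.24² + 0.02² + 0.22² + 0.02² + 0.03² + 0.24² = 0.0529 + 0.0576 + 0.0004 + 0.0484 + 0.0004 + 0.0009 + 0.0576 = 0.2182
B_2 = 1 / 0.2182 = 4.5830
Σp_4ᵢ² = 0.02² + 0.13² + 0.19² + 0.02² + 0.36² + 0.05² + 0.23² = 0.0004 + 0.0169 + 0.0361 + 0.0004 + 0.1296 + 0.0025 + 0.0529 = 0.2388
B_4 = 1 / 0.2388 = 4.1876
Σp_1ᵢ² = 0.09² + 0.09² + 0.19² + 0.17² + 0.18² + 0.17² + 0.11² = 0.0081 + 0.0081 + 0.0361 + 0.0289 + 0.0324 + 0.0289 + 0.0121 = 0.1546
B_1 = 1 / 0.1546 = 6.4683
Ranking by B (broadest → narrowest): species 1 (6.47) > species 3 (5.08) > species 2 (4.58) > species 4 (4.19)

species 1 > species 3 > species 2 > species 4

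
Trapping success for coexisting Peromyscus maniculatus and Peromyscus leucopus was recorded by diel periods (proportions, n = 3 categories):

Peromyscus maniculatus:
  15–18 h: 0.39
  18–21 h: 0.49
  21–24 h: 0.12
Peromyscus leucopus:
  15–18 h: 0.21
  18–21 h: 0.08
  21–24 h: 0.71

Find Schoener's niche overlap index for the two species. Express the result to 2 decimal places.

0.41

Σ|p₁ᵢ − p₂ᵢ| = 0.18 + 0.41 + 0.59 = 1.18
D = 1 − ½ × 1.18 = 1 − 0.590 = 0.4100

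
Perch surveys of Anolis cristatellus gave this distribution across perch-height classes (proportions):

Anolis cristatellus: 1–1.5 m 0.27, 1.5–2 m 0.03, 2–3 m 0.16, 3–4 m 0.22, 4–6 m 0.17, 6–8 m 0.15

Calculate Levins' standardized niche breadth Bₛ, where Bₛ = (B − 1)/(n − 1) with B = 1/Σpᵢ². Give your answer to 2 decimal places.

0.80

Σpᵢ² = 0.27² + 0.03² + 0.16² + 0.22² + 0.17² + 0.15² = 0.0729 + 0.0009 + 0.0256 + 0.0484 + 0.0289 + 0.0225 = 0.1992
B = 1 / 0.1992 = 5.0201
Bₛ = (B − 1)/(n − 1) = (5.0201 − 1)/(6 − 1) = 4.0201/5 = 0.8040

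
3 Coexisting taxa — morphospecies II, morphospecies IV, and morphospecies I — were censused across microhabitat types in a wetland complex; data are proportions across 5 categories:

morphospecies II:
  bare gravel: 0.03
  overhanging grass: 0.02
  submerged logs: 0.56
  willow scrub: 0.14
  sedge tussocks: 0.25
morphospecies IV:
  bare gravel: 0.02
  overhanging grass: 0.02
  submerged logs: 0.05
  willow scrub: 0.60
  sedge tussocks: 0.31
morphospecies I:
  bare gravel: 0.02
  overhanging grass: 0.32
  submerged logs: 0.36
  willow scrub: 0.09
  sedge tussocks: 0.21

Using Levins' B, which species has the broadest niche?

Σp_IIᵢ² = 0.03² + 0.02² + 0.56² + 0.14² + 0.25² = 0.0009 + 0.0004 + 0.3136 + 0.0196 + 0.0625 = 0.3970
B_II = 1 / 0.3970 = 2.5189
Σp_IVᵢ² = 0.02² + 0.02² + 0.05² + 0.60² + 0.31² = 0.0004 + 0.0004 + 0.0025 + 0.3600 + 0.0961 = 0.4594
B_IV = 1 / 0.4594 = 2.1768
Σp_Iᵢ² = 0.02² + 0.32² + 0.36² + 0.09² + 0.21² = 0.0004 + 0.1024 + 0.1296 + 0.0081 + 0.0441 = 0.2846
B_I = 1 / 0.2846 = 3.5137
Highest B → broadest niche (most generalist): morphospecies I (B = 3.51).

morphospecies I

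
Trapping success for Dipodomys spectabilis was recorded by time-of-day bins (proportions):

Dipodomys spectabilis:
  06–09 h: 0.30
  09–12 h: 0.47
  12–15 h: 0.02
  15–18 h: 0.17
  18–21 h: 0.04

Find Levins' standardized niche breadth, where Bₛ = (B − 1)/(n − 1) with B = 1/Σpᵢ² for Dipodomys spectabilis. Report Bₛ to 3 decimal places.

0.481

Σpᵢ² = 0.30² + 0.47² + 0.02² + 0.17² + 0.04² = 0.0900 + 0.2209 + 0.0004 + 0.0289 + 0.0016 = 0.3418
B = 1 / 0.3418 = 2.92569
Bₛ = (B − 1)/(n − 1) = (2.92569 − 1)/(5 − 1) = 1.92569/4 = 0.48142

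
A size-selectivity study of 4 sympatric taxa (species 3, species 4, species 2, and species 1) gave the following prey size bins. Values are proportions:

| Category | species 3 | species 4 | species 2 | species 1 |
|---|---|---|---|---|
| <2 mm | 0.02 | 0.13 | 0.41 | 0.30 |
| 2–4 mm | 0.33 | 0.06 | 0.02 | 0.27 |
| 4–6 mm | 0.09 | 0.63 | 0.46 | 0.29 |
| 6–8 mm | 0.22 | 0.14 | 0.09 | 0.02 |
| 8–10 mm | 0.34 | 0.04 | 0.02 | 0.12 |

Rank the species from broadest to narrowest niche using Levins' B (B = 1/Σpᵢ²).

species 1 > species 3 > species 2 > species 4

Σp_3ᵢ² = 0.02² + 0.33² + 0.09² + 0.22² + 0.34² = 0.0004 + 0.1089 + 0.0081 + 0.0484 + 0.1156 = 0.2814
B_3 = 1 / 0.2814 = 3.5537
Σp_4ᵢ² = 0.13² + 0.06² + 0.63² + 0.14² + 0.04² = 0.0169 + 0.0036 + 0.3969 + 0.0196 + 0.0016 = 0.4386
B_4 = 1 / 0.4386 = 2.2800
Σp_2ᵢ² = 0.41² + 0.02² + 0.46² + 0.09² + 0.02² = 0.1681 + 0.0004 + 0.2116 + 0.0081 + 0.0004 = 0.3886
B_2 = 1 / 0.3886 = 2.5733
Σp_1ᵢ² = 0.30² + 0.27² + 0.29² + 0.02² + 0.12² = 0.0900 + 0.0729 + 0.0841 + 0.0004 + 0.0144 = 0.2618
B_1 = 1 / 0.2618 = 3.8197
Ranking by B (broadest → narrowest): species 1 (3.82) > species 3 (3.55) > species 2 (2.57) > species 4 (2.28)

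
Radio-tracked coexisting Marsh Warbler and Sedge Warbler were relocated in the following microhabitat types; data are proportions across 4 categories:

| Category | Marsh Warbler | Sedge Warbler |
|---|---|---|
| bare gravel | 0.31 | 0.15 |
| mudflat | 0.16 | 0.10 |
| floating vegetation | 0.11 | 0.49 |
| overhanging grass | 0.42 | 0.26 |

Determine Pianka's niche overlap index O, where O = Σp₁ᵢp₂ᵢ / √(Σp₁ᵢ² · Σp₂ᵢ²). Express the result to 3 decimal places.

0.694

Σ p₁ᵢp₂ᵢ = 0.0465 + 0.0160 + 0.0539 + 0.1092 = 0.2256
Σp_1ᵢ² = 0.31² + 0.16² + 0.11² + 0.42² = 0.0961 + 0.0256 + 0.0121 + 0.1764 = 0.3102
Σp_2ᵢ² = 0.15² + 0.10² + 0.49² + 0.26² = 0.0225 + 0.0100 + 0.2401 + 0.0676 = 0.3402
O = 0.2256 / √(0.3102 × 0.3402) = 0.2256 / 0.324854 = 0.69447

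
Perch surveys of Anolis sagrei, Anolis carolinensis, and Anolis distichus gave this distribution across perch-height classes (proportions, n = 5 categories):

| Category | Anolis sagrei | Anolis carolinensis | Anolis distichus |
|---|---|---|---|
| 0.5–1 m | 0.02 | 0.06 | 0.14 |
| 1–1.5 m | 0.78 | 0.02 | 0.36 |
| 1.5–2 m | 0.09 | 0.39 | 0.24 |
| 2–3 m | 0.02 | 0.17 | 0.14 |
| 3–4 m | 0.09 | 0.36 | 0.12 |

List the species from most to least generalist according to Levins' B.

Anolis distichus > Anolis carolinensis > Anolis sagrei

Σp_sagrᵢ² = 0.02² + 0.78² + 0.09² + 0.02² + 0.09² = 0.0004 + 0.6084 + 0.0081 + 0.0004 + 0.0081 = 0.6254
B_sagr = 1 / 0.6254 = 1.5990
Σp_caroᵢ² = 0.06² + 0.02² + 0.39² + 0.17² + 0.36² = 0.0036 + 0.0004 + 0.1521 + 0.0289 + 0.1296 = 0.3146
B_caro = 1 / 0.3146 = 3.1786
Σp_distᵢ² = 0.14² + 0.36² + 0.24² + 0.14² + 0.12² = 0.0196 + 0.1296 + 0.0576 + 0.0196 + 0.0144 = 0.2408
B_dist = 1 / 0.2408 = 4.1528
Ranking by B (broadest → narrowest): Anolis distichus (4.15) > Anolis carolinensis (3.18) > Anolis sagrei (1.60)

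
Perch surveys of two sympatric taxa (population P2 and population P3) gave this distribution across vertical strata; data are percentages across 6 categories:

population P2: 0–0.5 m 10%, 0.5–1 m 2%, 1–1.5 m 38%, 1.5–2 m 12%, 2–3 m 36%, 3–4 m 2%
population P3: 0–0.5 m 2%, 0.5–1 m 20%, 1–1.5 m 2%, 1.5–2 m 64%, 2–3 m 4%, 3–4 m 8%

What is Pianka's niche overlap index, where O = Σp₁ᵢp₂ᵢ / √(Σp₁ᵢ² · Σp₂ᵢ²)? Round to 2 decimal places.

0.29

Convert percentages to proportions (divide by 100).
Σ p₁ᵢp₂ᵢ = 0.0020 + 0.0040 + 0.0076 + 0.0768 + 0.0144 + 0.0016 = 0.1064
Σp_1ᵢ² = 0.10² + 0.02² + 0.38² + 0.12² + 0.36² + 0.02² = 0.0100 + 0.0004 + 0.1444 + 0.0144 + 0.1296 + 0.0004 = 0.2992
Σp_2ᵢ² = 0.02² + 0.20² + 0.02² + 0.64² + 0.04² + 0.08² = 0.0004 + 0.0400 + 0.0004 + 0.4096 + 0.0016 + 0.0064 = 0.4584
O = 0.1064 / √(0.2992 × 0.4584) = 0.1064 / 0.37034 = 0.2873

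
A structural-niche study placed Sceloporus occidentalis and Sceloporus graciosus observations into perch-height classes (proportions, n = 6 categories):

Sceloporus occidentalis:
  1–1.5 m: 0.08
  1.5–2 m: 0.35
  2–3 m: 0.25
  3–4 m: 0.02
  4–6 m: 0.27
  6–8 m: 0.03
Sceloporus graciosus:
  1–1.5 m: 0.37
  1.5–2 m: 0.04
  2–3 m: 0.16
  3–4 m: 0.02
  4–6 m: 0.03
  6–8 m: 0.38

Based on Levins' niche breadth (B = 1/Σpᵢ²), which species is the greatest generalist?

Sceloporus occidentalis

Σp_occiᵢ² = 0.08² + 0.35² + 0.25² + 0.02² + 0.27² + 0.03² = 0.0064 + 0.1225 + 0.0625 + 0.0004 + 0.0729 + 0.0009 = 0.2656
B_occi = 1 / 0.2656 = 3.7651
Σp_gracᵢ² = 0.37² + 0.04² + 0.16² + 0.02² + 0.03² + 0.38² = 0.1369 + 0.0016 + 0.0256 + 0.0004 + 0.0009 + 0.1444 = 0.3098
B_grac = 1 / 0.3098 = 3.2279
Highest B → broadest niche (most generalist): Sceloporus occidentalis (B = 3.77).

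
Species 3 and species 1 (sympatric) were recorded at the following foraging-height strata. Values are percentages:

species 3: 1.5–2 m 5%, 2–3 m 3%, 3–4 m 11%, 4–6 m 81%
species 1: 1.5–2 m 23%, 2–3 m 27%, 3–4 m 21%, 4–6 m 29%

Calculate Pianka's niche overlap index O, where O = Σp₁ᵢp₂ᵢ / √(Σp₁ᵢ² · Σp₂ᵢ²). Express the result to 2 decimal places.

Convert percentages to proportions (divide by 100).
Σ p₁ᵢp₂ᵢ = 0.0115 + 0.0081 + 0.0231 + 0.2349 = 0.2776
Σp_1ᵢ² = 0.05² + 0.03² + 0.11² + 0.81² = 0.0025 + 0.0009 + 0.0121 + 0.6561 = 0.6716
Σp_2ᵢ² = 0.23² + 0.27² + 0.21² + 0.29² = 0.0529 + 0.0729 + 0.0441 + 0.0841 = 0.2540
O = 0.2776 / √(0.6716 × 0.2540) = 0.2776 / 0.41302 = 0.6721

0.67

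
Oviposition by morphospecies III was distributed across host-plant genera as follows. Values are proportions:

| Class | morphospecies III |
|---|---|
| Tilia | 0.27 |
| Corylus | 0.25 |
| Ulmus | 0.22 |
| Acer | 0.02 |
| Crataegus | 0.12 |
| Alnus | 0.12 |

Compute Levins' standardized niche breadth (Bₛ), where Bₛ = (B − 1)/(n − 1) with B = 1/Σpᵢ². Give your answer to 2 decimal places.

0.74

Σpᵢ² = 0.27² + 0.25² + 0.22² + 0.02² + 0.12² + 0.12² = 0.0729 + 0.0625 + 0.0484 + 0.0004 + 0.0144 + 0.0144 = 0.2130
B = 1 / 0.2130 = 4.6948
Bₛ = (B − 1)/(n − 1) = (4.6948 − 1)/(6 − 1) = 3.6948/5 = 0.7390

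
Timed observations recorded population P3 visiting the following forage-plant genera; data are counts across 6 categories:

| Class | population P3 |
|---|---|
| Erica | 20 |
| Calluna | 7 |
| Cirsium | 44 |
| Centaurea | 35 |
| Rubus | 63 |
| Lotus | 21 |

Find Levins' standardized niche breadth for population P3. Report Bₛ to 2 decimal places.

Proportions for population P3 (n=190): 20/190=0.1053, 7/190=0.0368, 44/190=0.2316, 35/190=0.1842, 63/190=0.3316, 21/190=0.1105
Σpᵢ² = 0.1053² + 0.0368² + 0.2316² + 0.1842² + 0.3316² + 0.1105² = 0.011088 + 0.001354 + 0.053639 + 0.033930 + 0.109959 + 0.012210 = 0.222180
B = 1 / 0.222180 = 4.5009
Bₛ = (B − 1)/(n − 1) = (4.5009 − 1)/(6 − 1) = 3.5009/5 = 0.7002

0.70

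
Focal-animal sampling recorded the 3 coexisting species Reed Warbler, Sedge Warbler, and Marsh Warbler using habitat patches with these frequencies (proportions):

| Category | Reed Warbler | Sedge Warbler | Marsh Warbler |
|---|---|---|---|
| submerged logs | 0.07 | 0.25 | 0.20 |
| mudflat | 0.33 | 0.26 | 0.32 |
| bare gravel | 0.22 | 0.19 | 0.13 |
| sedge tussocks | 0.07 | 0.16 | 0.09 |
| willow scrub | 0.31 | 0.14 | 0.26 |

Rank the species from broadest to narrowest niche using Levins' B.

Sedge Warbler > Marsh Warbler > Reed Warbler

Σp_Reedᵢ² = 0.07² + 0.33² + 0.22² + 0.07² + 0.31² = 0.0049 + 0.1089 + 0.0484 + 0.0049 + 0.0961 = 0.2632
B_Reed = 1 / 0.2632 = 3.7994
Σp_Sedgᵢ² = 0.25² + 0.26² + 0.19² + 0.16² + 0.14² = 0.0625 + 0.0676 + 0.0361 + 0.0256 + 0.0196 = 0.2114
B_Sedg = 1 / 0.2114 = 4.7304
Σp_Marsᵢ² = 0.20² + 0.32² + 0.13² + 0.09² + 0.26² = 0.0400 + 0.1024 + 0.0169 + 0.0081 + 0.0676 = 0.2350
B_Mars = 1 / 0.2350 = 4.2553
Ranking by B (broadest → narrowest): Sedge Warbler (4.73) > Marsh Warbler (4.26) > Reed Warbler (3.80)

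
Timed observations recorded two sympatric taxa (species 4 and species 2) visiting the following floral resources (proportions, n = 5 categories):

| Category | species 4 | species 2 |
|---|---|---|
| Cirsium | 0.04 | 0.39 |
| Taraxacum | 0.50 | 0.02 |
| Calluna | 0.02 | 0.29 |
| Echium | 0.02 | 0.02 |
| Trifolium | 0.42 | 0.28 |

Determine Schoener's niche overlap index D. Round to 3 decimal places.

0.380

Σ|p₁ᵢ − p₂ᵢ| = 0.35 + 0.48 + 0.27 + 0.00 + 0.14 = 1.24
D = 1 − ½ × 1.24 = 1 − 0.620 = 0.38000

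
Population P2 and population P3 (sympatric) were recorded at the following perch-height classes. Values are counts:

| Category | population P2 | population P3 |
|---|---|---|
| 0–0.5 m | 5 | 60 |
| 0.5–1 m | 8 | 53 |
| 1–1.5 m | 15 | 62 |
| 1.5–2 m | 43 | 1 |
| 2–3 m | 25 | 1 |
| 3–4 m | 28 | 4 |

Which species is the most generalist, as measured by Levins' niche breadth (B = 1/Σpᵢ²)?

population P2

Proportions for population P2 (n=124): 5/124=0.0403, 8/124=0.0645, 15/124=0.1210, 43/124=0.3468, 25/124=0.2016, 28/124=0.2258
Proportions for population P3 (n=181): 60/181=0.3315, 53/181=0.2928, 62/181=0.3425, 1/181=0.0055, 1/181=0.0055, 4/181=0.0221
Σp_P2ᵢ² = 0.0403² + 0.0645² + 0.1210² + 0.3468² + 0.2016² + 0.2258² = 0.001624 + 0.004160 + 0.014641 + 0.120270 + 0.040643 + 0.050986 = 0.232324
B_P2 = 1 / 0.232324 = 4.3043
Σp_P3ᵢ² = 0.3315² + 0.2928² + 0.3425² + 0.0055² + 0.0055² + 0.0221² = 0.109892 + 0.085732 + 0.117306 + 0.000030 + 0.000030 + 0.000488 = 0.313478
B_P3 = 1 / 0.313478 = 3.1900
Highest B → broadest niche (most generalist): population P2 (B = 4.30).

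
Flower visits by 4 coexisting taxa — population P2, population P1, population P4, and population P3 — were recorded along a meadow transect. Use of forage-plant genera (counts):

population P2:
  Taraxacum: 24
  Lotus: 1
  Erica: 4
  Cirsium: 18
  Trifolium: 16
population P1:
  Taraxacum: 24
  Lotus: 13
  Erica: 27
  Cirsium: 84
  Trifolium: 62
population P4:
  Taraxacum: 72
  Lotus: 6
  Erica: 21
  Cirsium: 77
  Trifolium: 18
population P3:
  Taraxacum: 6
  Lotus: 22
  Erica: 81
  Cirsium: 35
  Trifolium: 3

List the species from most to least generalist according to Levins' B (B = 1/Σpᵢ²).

Proportions for population P2 (n=63): 24/63=0.3810, 1/63=0.0159, 4/63=0.0635, 18/63=0.2857, 16/63=0.2540
Proportions for population P1 (n=210): 24/210=0.1143, 13/210=0.0619, 27/210=0.1286, 84/210=0.4000, 62/210=0.2952
Proportions for population P4 (n=194): 72/194=0.3711, 6/194=0.0309, 21/194=0.1082, 77/194=0.3969, 18/194=0.0928
Proportions for population P3 (n=147): 6/147=0.0408, 22/147=0.1497, 81/147=0.5510, 35/147=0.2381, 3/147=0.0204
Σp_P2ᵢ² = 0.3810² + 0.0159² + 0.0635² + 0.2857² + 0.2540² = 0.145161 + 0.000253 + 0.004032 + 0.081624 + 0.064516 = 0.295586
B_P2 = 1 / 0.295586 = 3.3831
Σp_P1ᵢ² = 0.1143² + 0.0619² + 0.1286² + 0.4000² + 0.2952² = 0.013064 + 0.003832 + 0.016538 + 0.160000 + 0.087143 = 0.280577
B_P1 = 1 / 0.280577 = 3.5641
Σp_P4ᵢ² = 0.3711² + 0.0309² + 0.1082² + 0.3969² + 0.0928² = 0.137715 + 0.000955 + 0.011707 + 0.157530 + 0.008612 = 0.316519
B_P4 = 1 / 0.316519 = 3.1594
Σp_P3ᵢ² = 0.0408² + 0.1497² + 0.5510² + 0.2381² + 0.0204² = 0.001665 + 0.022410 + 0.303601 + 0.056692 + 0.000416 = 0.384784
B_P3 = 1 / 0.384784 = 2.5989
Ranking by B (broadest → narrowest): population P1 (3.56) > population P2 (3.38) > population P4 (3.16) > population P3 (2.60)

population P1 > population P2 > population P4 > population P3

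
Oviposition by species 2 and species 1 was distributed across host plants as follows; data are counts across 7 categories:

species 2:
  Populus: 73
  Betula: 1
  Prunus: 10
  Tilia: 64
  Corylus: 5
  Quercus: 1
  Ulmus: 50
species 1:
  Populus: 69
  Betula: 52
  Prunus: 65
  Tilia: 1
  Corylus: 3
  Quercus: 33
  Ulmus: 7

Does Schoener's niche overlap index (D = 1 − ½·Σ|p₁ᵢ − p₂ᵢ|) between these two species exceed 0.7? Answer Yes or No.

Proportions for species 2 (n=204): 73/204=0.3578, 1/204=0.0049, 10/204=0.0490, 64/204=0.3137, 5/204=0.0245, 1/204=0.0049, 50/204=0.2451
Proportions for species 1 (n=230): 69/230=0.3000, 52/230=0.2261, 65/230=0.2826, 1/230=0.0043, 3/230=0.0130, 33/230=0.1435, 7/230=0.0304
Σ|p₁ᵢ − p₂ᵢ| = 0.0578 + 0.2212 + 0.2336 + 0.3094 + 0.0115 + 0.1386 + 0.2147 = 1.1868
D = 1 − ½ × 1.1868 = 1 − 0.59340 = 0.40660
D = 0.40660 < 0.7 → No.

No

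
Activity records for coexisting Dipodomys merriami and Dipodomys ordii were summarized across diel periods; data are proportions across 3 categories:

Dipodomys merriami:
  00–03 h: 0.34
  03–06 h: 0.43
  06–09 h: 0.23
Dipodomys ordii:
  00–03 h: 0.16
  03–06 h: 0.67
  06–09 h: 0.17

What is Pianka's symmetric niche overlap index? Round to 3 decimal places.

0.905

Σ p₁ᵢp₂ᵢ = 0.0544 + 0.2881 + 0.0391 = 0.3816
Σp_1ᵢ² = 0.34² + 0.43² + 0.23² = 0.1156 + 0.1849 + 0.0529 = 0.3534
Σp_2ᵢ² = 0.16² + 0.67² + 0.17² = 0.0256 + 0.4489 + 0.0289 = 0.5034
O = 0.3816 / √(0.3534 × 0.5034) = 0.3816 / 0.421784 = 0.90473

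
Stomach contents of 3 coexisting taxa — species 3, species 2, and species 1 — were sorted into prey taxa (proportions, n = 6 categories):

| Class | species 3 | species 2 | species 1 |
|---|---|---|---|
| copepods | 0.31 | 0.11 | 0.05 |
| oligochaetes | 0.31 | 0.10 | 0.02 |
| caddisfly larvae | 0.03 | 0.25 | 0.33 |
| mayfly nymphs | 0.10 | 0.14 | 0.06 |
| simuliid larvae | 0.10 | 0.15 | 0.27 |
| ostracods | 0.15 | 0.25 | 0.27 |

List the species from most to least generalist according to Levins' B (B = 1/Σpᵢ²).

species 2 > species 3 > species 1

Σp_3ᵢ² = 0.31² + 0.31² + 0.03² + 0.10² + 0.10² + 0.15² = 0.0961 + 0.0961 + 0.0009 + 0.0100 + 0.0100 + 0.0225 = 0.2356
B_3 = 1 / 0.2356 = 4.2445
Σp_2ᵢ² = 0.11² + 0.10² + 0.25² + 0.14² + 0.15² + 0.25² = 0.0121 + 0.0100 + 0.0625 + 0.0196 + 0.0225 + 0.0625 = 0.1892
B_2 = 1 / 0.1892 = 5.2854
Σp_1ᵢ² = 0.05² + 0.02² + 0.33² + 0.06² + 0.27² + 0.27² = 0.0025 + 0.0004 + 0.1089 + 0.0036 + 0.0729 + 0.0729 = 0.2612
B_1 = 1 / 0.2612 = 3.8285
Ranking by B (broadest → narrowest): species 2 (5.29) > species 3 (4.24) > species 1 (3.83)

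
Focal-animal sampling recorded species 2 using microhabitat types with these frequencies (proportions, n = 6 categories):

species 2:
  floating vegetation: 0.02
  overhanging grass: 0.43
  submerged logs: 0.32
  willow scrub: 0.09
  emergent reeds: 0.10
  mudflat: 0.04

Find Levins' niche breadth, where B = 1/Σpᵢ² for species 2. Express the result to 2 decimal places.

Σpᵢ² = 0.02² + 0.43² + 0.32² + 0.09² + 0.10² + 0.04² = 0.0004 + 0.1849 + 0.1024 + 0.0081 + 0.0100 + 0.0016 = 0.3074
B = 1 / 0.3074 = 3.2531

3.25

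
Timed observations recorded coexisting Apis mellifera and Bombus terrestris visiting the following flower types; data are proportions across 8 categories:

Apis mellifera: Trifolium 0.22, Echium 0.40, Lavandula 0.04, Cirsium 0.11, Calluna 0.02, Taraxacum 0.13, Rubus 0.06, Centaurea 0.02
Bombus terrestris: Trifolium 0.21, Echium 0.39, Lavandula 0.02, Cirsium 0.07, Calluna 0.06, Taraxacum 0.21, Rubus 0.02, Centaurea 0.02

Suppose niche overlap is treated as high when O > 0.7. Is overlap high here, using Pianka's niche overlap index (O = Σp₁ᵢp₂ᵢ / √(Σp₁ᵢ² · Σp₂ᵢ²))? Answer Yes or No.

Yes

Σ p₁ᵢp₂ᵢ = 0.0462 + 0.1560 + 0.0008 + 0.0077 + 0.0012 + 0.0273 + 0.0012 + 0.0004 = 0.2408
Σp_1ᵢ² = 0.22² + 0.40² + 0.04² + 0.11² + 0.02² + 0.13² + 0.06² + 0.02² = 0.0484 + 0.1600 + 0.0016 + 0.0121 + 0.0004 + 0.0169 + 0.0036 + 0.0004 = 0.2434
Σp_2ᵢ² = 0.21² + 0.39² + 0.02² + 0.07² + 0.06² + 0.21² + 0.02² + 0.02² = 0.0441 + 0.1521 + 0.0004 + 0.0049 + 0.0036 + 0.0441 + 0.0004 + 0.0004 = 0.2500
O = 0.2408 / √(0.2434 × 0.2500) = 0.2408 / 0.24668 = 0.9762
O = 0.9762 > 0.7 → Yes.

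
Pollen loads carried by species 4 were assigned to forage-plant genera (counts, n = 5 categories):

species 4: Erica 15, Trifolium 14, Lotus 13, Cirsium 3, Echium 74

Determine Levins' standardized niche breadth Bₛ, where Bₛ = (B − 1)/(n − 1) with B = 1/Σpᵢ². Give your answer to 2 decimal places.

Proportions for species 4 (n=119): 15/119=0.1261, 14/119=0.1176, 13/119=0.1092, 3/119=0.0252, 74/119=0.6218
Σpᵢ² = 0.1261² + 0.1176² + 0.1092² + 0.0252² + 0.6218² = 0.015901 + 0.013830 + 0.011925 + 0.000635 + 0.386635 = 0.428926
B = 1 / 0.428926 = 2.3314
Bₛ = (B − 1)/(n − 1) = (2.3314 − 1)/(5 − 1) = 1.3314/4 = 0.3329

0.33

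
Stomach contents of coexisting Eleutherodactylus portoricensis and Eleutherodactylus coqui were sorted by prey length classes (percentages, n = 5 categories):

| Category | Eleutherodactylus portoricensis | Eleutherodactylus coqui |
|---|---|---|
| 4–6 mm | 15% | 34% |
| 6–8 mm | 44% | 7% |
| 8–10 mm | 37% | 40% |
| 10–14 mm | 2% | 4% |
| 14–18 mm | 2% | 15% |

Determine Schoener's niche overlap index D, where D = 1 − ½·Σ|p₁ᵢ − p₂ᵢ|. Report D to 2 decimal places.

Convert percentages to proportions (divide by 100).
Σ|p₁ᵢ − p₂ᵢ| = 0.19 + 0.37 + 0.03 + 0.02 + 0.13 = 0.74
D = 1 − ½ × 0.74 = 1 − 0.370 = 0.6300

0.63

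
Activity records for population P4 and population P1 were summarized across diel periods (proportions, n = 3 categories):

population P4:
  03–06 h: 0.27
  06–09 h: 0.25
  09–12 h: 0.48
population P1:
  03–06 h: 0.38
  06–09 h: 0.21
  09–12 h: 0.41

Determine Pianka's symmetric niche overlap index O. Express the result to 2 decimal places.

0.97

Σ p₁ᵢp₂ᵢ = 0.1026 + 0.0525 + 0.1968 = 0.3519
Σp_1ᵢ² = 0.27² + 0.25² + 0.48² = 0.0729 + 0.0625 + 0.2304 = 0.3658
Σp_2ᵢ² = 0.38² + 0.21² + 0.41² = 0.1444 + 0.0441 + 0.1681 = 0.3566
O = 0.3519 / √(0.3658 × 0.3566) = 0.3519 / 0.36117 = 0.9743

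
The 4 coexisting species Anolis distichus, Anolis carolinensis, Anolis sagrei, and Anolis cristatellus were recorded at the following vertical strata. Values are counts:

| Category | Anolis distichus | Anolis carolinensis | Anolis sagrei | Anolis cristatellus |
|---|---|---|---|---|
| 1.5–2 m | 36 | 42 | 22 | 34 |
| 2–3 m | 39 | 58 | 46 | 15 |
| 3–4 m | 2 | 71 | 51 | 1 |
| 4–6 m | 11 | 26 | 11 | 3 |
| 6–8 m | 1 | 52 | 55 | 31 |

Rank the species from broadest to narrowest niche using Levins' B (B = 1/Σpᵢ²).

Proportions for Anolis distichus (n=89): 36/89=0.4045, 39/89=0.4382, 2/89=0.0225, 11/89=0.1236, 1/89=0.0112
Proportions for Anolis carolinensis (n=249): 42/249=0.1687, 58/249=0.2329, 71/249=0.2851, 26/249=0.1044, 52/249=0.2088
Proportions for Anolis sagrei (n=185): 22/185=0.1189, 46/185=0.2486, 51/185=0.2757, 11/185=0.0595, 55/185=0.2973
Proportions for Anolis cristatellus (n=84): 34/84=0.4048, 15/84=0.1786, 1/84=0.0119, 3/84=0.0357, 31/84=0.3690
Σp_distᵢ² = 0.4045² + 0.4382² + 0.0225² + 0.1236² + 0.0112² = 0.163620 + 0.192019 + 0.000506 + 0.015277 + 0.000125 = 0.371547
B_dist = 1 / 0.371547 = 2.6914
Σp_caroᵢ² = 0.1687² + 0.2329² + 0.2851² + 0.1044² + 0.2088² = 0.028460 + 0.054242 + 0.081282 + 0.010899 + 0.043597 = 0.218480
B_caro = 1 / 0.218480 = 4.5771
Σp_sagrᵢ² = 0.1189² + 0.2486² + 0.2757² + 0.0595² + 0.2973² = 0.014137 + 0.061802 + 0.076010 + 0.003540 + 0.088387 = 0.243876
B_sagr = 1 / 0.243876 = 4.1004
Σp_crisᵢ² = 0.4048² + 0.1786² + 0.0119² + 0.0357² + 0.3690² = 0.163863 + 0.031898 + 0.000142 + 0.001274 + 0.136161 = 0.333338
B_cris = 1 / 0.333338 = 3.0000
Ranking by B (broadest → narrowest): Anolis carolinensis (4.58) > Anolis sagrei (4.10) > Anolis cristatellus (3.00) > Anolis distichus (2.69)

Anolis carolinensis > Anolis sagrei > Anolis cristatellus > Anolis distichus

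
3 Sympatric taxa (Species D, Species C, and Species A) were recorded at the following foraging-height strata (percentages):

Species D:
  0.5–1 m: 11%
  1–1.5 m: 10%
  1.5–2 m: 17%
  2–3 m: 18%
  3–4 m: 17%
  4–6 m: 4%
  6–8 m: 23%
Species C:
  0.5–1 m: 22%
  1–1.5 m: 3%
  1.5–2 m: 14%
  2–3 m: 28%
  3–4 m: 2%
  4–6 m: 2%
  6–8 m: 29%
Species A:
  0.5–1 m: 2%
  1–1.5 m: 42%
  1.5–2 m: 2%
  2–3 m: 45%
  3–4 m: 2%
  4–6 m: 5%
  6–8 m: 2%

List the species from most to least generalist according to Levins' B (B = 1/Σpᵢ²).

Convert percentages to proportions (divide by 100).
Σp_Dᵢ² = 0.11² + 0.10² + 0.17² + 0.18² + 0.17² + 0.04² + 0.23² = 0.0121 + 0.0100 + 0.0289 + 0.0324 + 0.0289 + 0.0016 + 0.0529 = 0.1668
B_D = 1 / 0.1668 = 5.9952
Σp_Cᵢ² = 0.22² + 0.03² + 0.14² + 0.28² + 0.02² + 0.02² + 0.29² = 0.0484 + 0.0009 + 0.0196 + 0.0784 + 0.0004 + 0.0004 + 0.0841 = 0.2322
B_C = 1 / 0.2322 = 4.3066
Σp_Aᵢ² = 0.02² + 0.42² + 0.02² + 0.45² + 0.02² + 0.05² + 0.02² = 0.0004 + 0.1764 + 0.0004 + 0.2025 + 0.0004 + 0.0025 + 0.0004 = 0.3830
B_A = 1 / 0.3830 = 2.6110
Ranking by B (broadest → narrowest): Species D (6.00) > Species C (4.31) > Species A (2.61)

Species D > Species C > Species A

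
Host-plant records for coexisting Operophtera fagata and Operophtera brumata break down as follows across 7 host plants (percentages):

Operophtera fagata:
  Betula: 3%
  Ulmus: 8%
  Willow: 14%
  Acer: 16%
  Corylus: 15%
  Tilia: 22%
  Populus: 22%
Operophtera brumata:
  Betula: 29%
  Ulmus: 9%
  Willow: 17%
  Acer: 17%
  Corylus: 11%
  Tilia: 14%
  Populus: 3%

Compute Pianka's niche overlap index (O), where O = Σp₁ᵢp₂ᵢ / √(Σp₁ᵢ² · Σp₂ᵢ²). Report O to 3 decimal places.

Convert percentages to proportions (divide by 100).
Σ p₁ᵢp₂ᵢ = 0.0087 + 0.0072 + 0.0238 + 0.0272 + 0.0165 + 0.0308 + 0.0066 = 0.1208
Σp_1ᵢ² = 0.03² + 0.08² + 0.14² + 0.16² + 0.15² + 0.22² + 0.22² = 0.0009 + 0.0064 + 0.0196 + 0.0256 + 0.0225 + 0.0484 + 0.0484 = 0.1718
Σp_2ᵢ² = 0.29² + 0.09² + 0.17² + 0.17² + 0.11² + 0.14² + 0.03² = 0.0841 + 0.0081 + 0.0289 + 0.0289 + 0.0121 + 0.0196 + 0.0009 = 0.1826
O = 0.1208 / √(0.1718 × 0.1826) = 0.1208 / 0.177118 = 0.68203

0.682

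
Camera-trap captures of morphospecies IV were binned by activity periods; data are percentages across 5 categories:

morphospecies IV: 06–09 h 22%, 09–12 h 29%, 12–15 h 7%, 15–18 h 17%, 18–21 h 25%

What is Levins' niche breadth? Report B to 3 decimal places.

4.371

Convert percentages to proportions (divide by 100).
Σpᵢ² = 0.22² + 0.29² + 0.07² + 0.17² + 0.25² = 0.0484 + 0.0841 + 0.0049 + 0.0289 + 0.0625 = 0.2288
B = 1 / 0.2288 = 4.37063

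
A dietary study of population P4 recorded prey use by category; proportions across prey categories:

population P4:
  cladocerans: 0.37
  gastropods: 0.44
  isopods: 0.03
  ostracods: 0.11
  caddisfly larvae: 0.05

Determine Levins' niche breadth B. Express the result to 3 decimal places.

Σpᵢ² = 0.37² + 0.44² + 0.03² + 0.11² + 0.05² = 0.1369 + 0.1936 + 0.0009 + 0.0121 + 0.0025 = 0.3460
B = 1 / 0.3460 = 2.89017

2.890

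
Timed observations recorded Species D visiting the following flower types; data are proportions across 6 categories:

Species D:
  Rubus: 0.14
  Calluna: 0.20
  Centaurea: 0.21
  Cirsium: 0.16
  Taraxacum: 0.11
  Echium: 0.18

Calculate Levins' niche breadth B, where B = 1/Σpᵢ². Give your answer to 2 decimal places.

Σpᵢ² = 0.14² + 0.20² + 0.21² + 0.16² + 0.11² + 0.18² = 0.0196 + 0.0400 + 0.0441 + 0.0256 + 0.0121 + 0.0324 = 0.1738
B = 1 / 0.1738 = 5.7537

5.75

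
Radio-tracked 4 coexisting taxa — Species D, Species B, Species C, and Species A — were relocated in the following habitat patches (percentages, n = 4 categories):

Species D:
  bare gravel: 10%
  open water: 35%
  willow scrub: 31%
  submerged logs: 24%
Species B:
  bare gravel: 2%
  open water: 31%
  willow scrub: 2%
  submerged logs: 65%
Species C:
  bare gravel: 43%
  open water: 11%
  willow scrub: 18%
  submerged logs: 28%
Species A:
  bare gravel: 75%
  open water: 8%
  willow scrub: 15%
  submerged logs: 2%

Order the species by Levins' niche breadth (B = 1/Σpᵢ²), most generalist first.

Convert percentages to proportions (divide by 100).
Σp_Dᵢ² = 0.10² + 0.35² + 0.31² + 0.24² = 0.0100 + 0.1225 + 0.0961 + 0.0576 = 0.2862
B_D = 1 / 0.2862 = 3.4941
Σp_Bᵢ² = 0.02² + 0.31² + 0.02² + 0.65² = 0.0004 + 0.0961 + 0.0004 + 0.4225 = 0.5194
B_B = 1 / 0.5194 = 1.9253
Σp_Cᵢ² = 0.43² + 0.11² + 0.18² + 0.28² = 0.1849 + 0.0121 + 0.0324 + 0.0784 = 0.3078
B_C = 1 / 0.3078 = 3.2489
Σp_Aᵢ² = 0.75² + 0.08² + 0.15² + 0.02² = 0.5625 + 0.0064 + 0.0225 + 0.0004 = 0.5918
B_A = 1 / 0.5918 = 1.6898
Ranking by B (broadest → narrowest): Species D (3.49) > Species C (3.25) > Species B (1.93) > Species A (1.69)

Species D > Species C > Species B > Species A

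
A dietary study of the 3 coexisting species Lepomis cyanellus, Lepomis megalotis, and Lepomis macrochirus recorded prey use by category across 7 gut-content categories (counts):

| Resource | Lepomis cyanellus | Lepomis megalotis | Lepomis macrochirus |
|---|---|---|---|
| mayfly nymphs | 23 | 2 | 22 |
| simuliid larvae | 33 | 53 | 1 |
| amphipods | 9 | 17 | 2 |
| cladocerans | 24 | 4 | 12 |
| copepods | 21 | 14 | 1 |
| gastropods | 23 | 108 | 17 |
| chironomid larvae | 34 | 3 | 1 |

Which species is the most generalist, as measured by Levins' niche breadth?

Lepomis cyanellus

Proportions for Lepomis cyanellus (n=167): 23/167=0.1377, 33/167=0.1976, 9/167=0.0539, 24/167=0.1437, 21/167=0.1257, 23/167=0.1377, 34/167=0.2036
Proportions for Lepomis megalotis (n=201): 2/201=0.0100, 53/201=0.2637, 17/201=0.0846, 4/201=0.0199, 14/201=0.0697, 108/201=0.5373, 3/201=0.0149
Proportions for Lepomis macrochirus (n=56): 22/56=0.3929, 1/56=0.0179, 2/56=0.0357, 12/56=0.2143, 1/56=0.0179, 17/56=0.3036, 1/56=0.0179
Σp_cyanᵢ² = 0.1377² + 0.1976² + 0.0539² + 0.1437² + 0.1257² + 0.1377² + 0.2036² = 0.018961 + 0.039046 + 0.002905 + 0.020650 + 0.015800 + 0.018961 + 0.041453 = 0.157776
B_cyan = 1 / 0.157776 = 6.3381
Σp_megaᵢ² = 0.0100² + 0.2637² + 0.0846² + 0.0199² + 0.0697² + 0.5373² + 0.0149² = 0.000100 + 0.069538 + 0.007157 + 0.000396 + 0.004858 + 0.288691 + 0.000222 = 0.370962
B_mega = 1 / 0.370962 = 2.6957
Σp_macrᵢ² = 0.3929² + 0.0179² + 0.0357² + 0.2143² + 0.0179² + 0.3036² + 0.0179² = 0.154370 + 0.000320 + 0.001274 + 0.045924 + 0.000320 + 0.092173 + 0.000320 = 0.294701
B_macr = 1 / 0.294701 = 3.3933
Highest B → broadest niche (most generalist): Lepomis cyanellus (B = 6.34).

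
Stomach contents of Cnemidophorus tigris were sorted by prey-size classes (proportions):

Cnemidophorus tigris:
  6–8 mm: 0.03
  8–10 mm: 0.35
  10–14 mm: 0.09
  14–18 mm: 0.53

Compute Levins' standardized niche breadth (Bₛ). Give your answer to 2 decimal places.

0.47

Σpᵢ² = 0.03² + 0.35² + 0.09² + 0.53² = 0.0009 + 0.1225 + 0.0081 + 0.2809 = 0.4124
B = 1 / 0.4124 = 2.4248
Bₛ = (B − 1)/(n − 1) = (2.4248 − 1)/(4 − 1) = 1.4248/3 = 0.4749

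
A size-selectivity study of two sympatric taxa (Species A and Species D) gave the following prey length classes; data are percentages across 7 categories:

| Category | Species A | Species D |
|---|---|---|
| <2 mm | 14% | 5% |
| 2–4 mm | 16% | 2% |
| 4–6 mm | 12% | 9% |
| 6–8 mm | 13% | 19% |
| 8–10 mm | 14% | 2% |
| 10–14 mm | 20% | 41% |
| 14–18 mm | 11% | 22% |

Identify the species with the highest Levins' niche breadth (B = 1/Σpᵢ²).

Species A

Convert percentages to proportions (divide by 100).
Σp_Aᵢ² = 0.14² + 0.16² + 0.12² + 0.13² + 0.14² + 0.20² + 0.11² = 0.0196 + 0.0256 + 0.0144 + 0.0169 + 0.0196 + 0.0400 + 0.0121 = 0.1482
B_A = 1 / 0.1482 = 6.7476
Σp_Dᵢ² = 0.05² + 0.02² + 0.09² + 0.19² + 0.02² + 0.41² + 0.22² = 0.0025 + 0.0004 + 0.0081 + 0.0361 + 0.0004 + 0.1681 + 0.0484 = 0.2640
B_D = 1 / 0.2640 = 3.7879
Highest B → broadest niche (most generalist): Species A (B = 6.75).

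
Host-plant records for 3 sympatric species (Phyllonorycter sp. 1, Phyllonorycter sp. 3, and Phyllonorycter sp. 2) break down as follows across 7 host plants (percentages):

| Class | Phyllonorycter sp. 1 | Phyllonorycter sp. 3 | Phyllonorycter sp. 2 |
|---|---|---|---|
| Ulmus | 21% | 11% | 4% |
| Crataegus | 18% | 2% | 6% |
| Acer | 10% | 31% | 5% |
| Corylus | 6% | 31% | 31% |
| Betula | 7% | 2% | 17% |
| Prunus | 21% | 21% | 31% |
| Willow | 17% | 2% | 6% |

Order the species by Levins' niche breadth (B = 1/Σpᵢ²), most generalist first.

Convert percentages to proportions (divide by 100).
Σp_1ᵢ² = 0.21² + 0.18² + 0.10² + 0.06² + 0.07² + 0.21² + 0.17² = 0.0441 + 0.0324 + 0.0100 + 0.0036 + 0.0049 + 0.0441 + 0.0289 = 0.1680
B_1 = 1 / 0.1680 = 5.9524
Σp_3ᵢ² = 0.11² + 0.02² + 0.31² + 0.31² + 0.02² + 0.21² + 0.02² = 0.0121 + 0.0004 + 0.0961 + 0.0961 + 0.0004 + 0.0441 + 0.0004 = 0.2496
B_3 = 1 / 0.2496 = 4.0064
Σp_2ᵢ² = 0.04² + 0.06² + 0.05² + 0.31² + 0.17² + 0.31² + 0.06² = 0.0016 + 0.0036 + 0.0025 + 0.0961 + 0.0289 + 0.0961 + 0.0036 = 0.2324
B_2 = 1 / 0.2324 = 4.3029
Ranking by B (broadest → narrowest): Phyllonorycter sp. 1 (5.95) > Phyllonorycter sp. 2 (4.30) > Phyllonorycter sp. 3 (4.01)

Phyllonorycter sp. 1 > Phyllonorycter sp. 2 > Phyllonorycter sp. 3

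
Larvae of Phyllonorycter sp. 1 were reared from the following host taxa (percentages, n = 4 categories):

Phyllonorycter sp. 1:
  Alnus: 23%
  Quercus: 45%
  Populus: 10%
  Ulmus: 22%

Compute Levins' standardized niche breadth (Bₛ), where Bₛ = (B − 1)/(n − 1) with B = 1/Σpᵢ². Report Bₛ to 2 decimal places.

Convert percentages to proportions (divide by 100).
Σpᵢ² = 0.23² + 0.45² + 0.10² + 0.22² = 0.0529 + 0.2025 + 0.0100 + 0.0484 = 0.3138
B = 1 / 0.3138 = 3.1867
Bₛ = (B − 1)/(n − 1) = (3.1867 − 1)/(4 − 1) = 2.1867/3 = 0.7289

0.73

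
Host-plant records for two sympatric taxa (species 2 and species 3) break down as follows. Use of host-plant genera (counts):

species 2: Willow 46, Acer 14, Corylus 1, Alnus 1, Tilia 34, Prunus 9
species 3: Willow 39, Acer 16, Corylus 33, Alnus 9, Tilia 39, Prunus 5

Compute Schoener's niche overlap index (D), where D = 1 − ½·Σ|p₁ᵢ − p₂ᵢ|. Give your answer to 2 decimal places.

Proportions for species 2 (n=105): 46/105=0.4381, 14/105=0.1333, 1/105=0.0095, 1/105=0.0095, 34/105=0.3238, 9/105=0.0857
Proportions for species 3 (n=141): 39/141=0.2766, 16/141=0.1135, 33/141=0.2340, 9/141=0.0638, 39/141=0.2766, 5/141=0.0355
Σ|p₁ᵢ − p₂ᵢ| = 0.1615 + 0.0198 + 0.2245 + 0.0543 + 0.0472 + 0.0502 = 0.5575
D = 1 − ½ × 0.5575 = 1 − 0.27875 = 0.72125

0.72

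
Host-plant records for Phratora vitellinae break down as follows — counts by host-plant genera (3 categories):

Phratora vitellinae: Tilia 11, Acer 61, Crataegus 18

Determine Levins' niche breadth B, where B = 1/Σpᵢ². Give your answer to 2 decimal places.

Proportions for Phratora vitellinae (n=90): 11/90=0.1222, 61/90=0.6778, 18/90=0.2000
Σpᵢ² = 0.1222² + 0.6778² + 0.2000² = 0.014933 + 0.459413 + 0.040000 = 0.514346
B = 1 / 0.514346 = 1.9442

1.94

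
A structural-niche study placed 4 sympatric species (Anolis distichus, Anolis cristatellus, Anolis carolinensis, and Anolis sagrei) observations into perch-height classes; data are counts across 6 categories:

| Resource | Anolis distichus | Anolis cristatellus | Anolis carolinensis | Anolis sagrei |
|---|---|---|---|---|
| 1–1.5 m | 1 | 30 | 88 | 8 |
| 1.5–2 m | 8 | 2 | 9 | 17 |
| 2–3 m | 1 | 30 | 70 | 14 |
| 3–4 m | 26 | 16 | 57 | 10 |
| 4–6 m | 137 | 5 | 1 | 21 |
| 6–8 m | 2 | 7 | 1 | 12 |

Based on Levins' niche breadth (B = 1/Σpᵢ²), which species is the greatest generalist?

Anolis sagrei

Proportions for Anolis distichus (n=175): 1/175=0.0057, 8/175=0.0457, 1/175=0.0057, 26/175=0.1486, 137/175=0.7829, 2/175=0.0114
Proportions for Anolis cristatellus (n=90): 30/90=0.3333, 2/90=0.0222, 30/90=0.3333, 16/90=0.1778, 5/90=0.0556, 7/90=0.0778
Proportions for Anolis carolinensis (n=226): 88/226=0.3894, 9/226=0.0398, 70/226=0.3097, 57/226=0.2522, 1/226=0.0044, 1/226=0.0044
Proportions for Anolis sagrei (n=82): 8/82=0.0976, 17/82=0.2073, 14/82=0.1707, 10/82=0.1220, 21/82=0.2561, 12/82=0.1463
Σp_distᵢ² = 0.0057² + 0.0457² + 0.0057² + 0.1486² + 0.7829² + 0.0114² = 0.000032 + 0.002088 + 0.000032 + 0.022082 + 0.612932 + 0.000130 = 0.637296
B_dist = 1 / 0.637296 = 1.5691
Σp_crisᵢ² = 0.3333² + 0.0222² + 0.3333² + 0.1778² + 0.0556² + 0.0778² = 0.111089 + 0.000493 + 0.111089 + 0.031613 + 0.003091 + 0.006053 = 0.263428
B_cris = 1 / 0.263428 = 3.7961
Σp_caroᵢ² = 0.3894² + 0.0398² + 0.3097² + 0.2522² + 0.0044² + 0.0044² = 0.151632 + 0.001584 + 0.095914 + 0.063605 + 0.000019 + 0.000019 = 0.312773
B_caro = 1 / 0.312773 = 3.1972
Σp_sagrᵢ² = 0.0976² + 0.2073² + 0.1707² + 0.1220² + 0.2561² + 0.1463² = 0.009526 + 0.042973 + 0.029138 + 0.014884 + 0.065587 + 0.021404 = 0.183512
B_sagr = 1 / 0.183512 = 5.4492
Highest B → broadest niche (most generalist): Anolis sagrei (B = 5.45).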